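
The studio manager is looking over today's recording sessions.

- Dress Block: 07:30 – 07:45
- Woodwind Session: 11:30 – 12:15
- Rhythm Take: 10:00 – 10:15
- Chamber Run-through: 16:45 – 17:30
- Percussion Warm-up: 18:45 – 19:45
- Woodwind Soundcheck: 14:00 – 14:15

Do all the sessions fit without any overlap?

Yes

Sorted by start: Dress Block, Rhythm Take, Woodwind Session, Woodwind Soundcheck, Chamber Run-through, Percussion Warm-up.
Rhythm Take starts after Dress Block ends; Dress Block is clear from here.
Woodwind Session starts after Rhythm Take ends; Rhythm Take is clear from here.
Woodwind Soundcheck starts after Woodwind Session ends; Woodwind Session is clear from here.
Chamber Run-through starts after Woodwind Soundcheck ends; Woodwind Soundcheck is clear from here.
Percussion Warm-up starts after Chamber Run-through ends.
Every pair is clear; the schedule has no overlaps.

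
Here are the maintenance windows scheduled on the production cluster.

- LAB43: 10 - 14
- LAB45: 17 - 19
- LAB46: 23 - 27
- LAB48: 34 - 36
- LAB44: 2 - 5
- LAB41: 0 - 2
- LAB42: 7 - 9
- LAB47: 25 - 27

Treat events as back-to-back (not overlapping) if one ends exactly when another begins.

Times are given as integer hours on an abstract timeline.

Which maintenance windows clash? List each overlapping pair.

Sorted by start: LAB41, LAB44, LAB42, LAB43, LAB45, LAB46, LAB47, LAB48.
LAB44 starts exactly when LAB41 ends (back-to-back, no overlap) — done with LAB41.
LAB42 starts after LAB44 ends — done with LAB44.
LAB43 starts after LAB42 ends — done with LAB42.
LAB45 starts after LAB43 ends — done with LAB43.
LAB46 starts after LAB45 ends — done with LAB45.
LAB47 starts before LAB46 ends → LAB46 and LAB47 overlap.
LAB48 starts after LAB46 ends.
LAB48 starts after LAB47 ends.

LAB46 & LAB47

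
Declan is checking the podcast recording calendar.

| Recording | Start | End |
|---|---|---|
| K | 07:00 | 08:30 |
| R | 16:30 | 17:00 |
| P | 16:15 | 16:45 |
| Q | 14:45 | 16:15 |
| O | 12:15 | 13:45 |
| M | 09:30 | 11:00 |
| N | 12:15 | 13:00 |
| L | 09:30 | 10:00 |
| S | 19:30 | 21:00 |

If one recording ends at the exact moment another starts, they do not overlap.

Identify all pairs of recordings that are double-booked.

Sorted by start: K, L, M, N, O, Q, P, R, S.
L starts after K ends, so K has no further overlaps.
M starts before L ends → L and M overlap.
N starts after L ends, so L has no further overlaps.
N starts after M ends, so M has no further overlaps.
O starts before N ends → N and O overlap.
Q starts after N ends, so N has no further overlaps.
Q starts after O ends, so O has no further overlaps.
P starts exactly when Q ends (back-to-back, no overlap), so Q has no further overlaps.
R starts before P ends → P and R overlap.
S starts after P ends.
S starts after R ends.

L & M, N & O, P & R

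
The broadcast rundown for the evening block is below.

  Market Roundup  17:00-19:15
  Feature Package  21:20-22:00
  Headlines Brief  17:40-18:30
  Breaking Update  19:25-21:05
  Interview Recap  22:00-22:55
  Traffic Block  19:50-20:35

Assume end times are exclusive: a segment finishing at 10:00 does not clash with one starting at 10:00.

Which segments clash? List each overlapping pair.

Sorted by start: Market Roundup, Headlines Brief, Breaking Update, Traffic Block, Feature Package, Interview Recap.
Headlines Brief starts before Market Roundup ends → Market Roundup and Headlines Brief overlap.
Breaking Update starts after Market Roundup ends; Market Roundup is clear from here.
Breaking Update starts after Headlines Brief ends; Headlines Brief is clear from here.
Traffic Block starts before Breaking Update ends → Breaking Update and Traffic Block overlap.
Feature Package starts after Breaking Update ends; Breaking Update is clear from here.
Feature Package starts after Traffic Block ends; Traffic Block is clear from here.
Interview Recap starts exactly when Feature Package ends (back-to-back, no overlap).

Breaking Update & Traffic Block, Headlines Brief & Market Roundup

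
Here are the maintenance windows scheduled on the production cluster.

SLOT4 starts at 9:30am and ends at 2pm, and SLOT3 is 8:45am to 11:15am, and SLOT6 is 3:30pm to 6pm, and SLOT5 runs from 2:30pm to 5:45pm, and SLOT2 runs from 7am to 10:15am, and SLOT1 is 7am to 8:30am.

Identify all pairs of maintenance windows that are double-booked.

SLOT1 & SLOT2, SLOT2 & SLOT3, SLOT2 & SLOT4, SLOT3 & SLOT4, SLOT5 & SLOT6

Sorted by start: SLOT1, SLOT2, SLOT3, SLOT4, SLOT5, SLOT6.
SLOT2 starts before SLOT1 ends → SLOT1 and SLOT2 overlap.
SLOT3 starts after SLOT1 ends — done with SLOT1.
SLOT3 starts before SLOT2 ends → SLOT2 and SLOT3 overlap.
SLOT4 starts before SLOT2 ends → SLOT2 and SLOT4 overlap.
SLOT5 starts after SLOT2 ends — done with SLOT2.
SLOT4 starts before SLOT3 ends → SLOT3 and SLOT4 overlap.
SLOT5 starts after SLOT3 ends — done with SLOT3.
SLOT5 starts after SLOT4 ends — done with SLOT4.
SLOT6 starts before SLOT5 ends → SLOT5 and SLOT6 overlap.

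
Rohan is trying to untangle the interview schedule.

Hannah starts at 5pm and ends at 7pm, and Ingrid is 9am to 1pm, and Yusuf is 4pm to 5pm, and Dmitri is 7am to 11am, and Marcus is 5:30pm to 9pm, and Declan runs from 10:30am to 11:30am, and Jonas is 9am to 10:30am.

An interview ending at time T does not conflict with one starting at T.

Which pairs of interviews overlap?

Declan & Dmitri, Declan & Ingrid, Dmitri & Ingrid, Dmitri & Jonas, Hannah & Marcus, Ingrid & Jonas

Check each pair: they overlap iff neither finishes before the other starts.
Sorted by start: Dmitri, Jonas, Ingrid, Declan, Yusuf, Hannah, Marcus.
Jonas starts before Dmitri ends → Dmitri and Jonas overlap.
Ingrid starts before Dmitri ends → Dmitri and Ingrid overlap.
Declan starts before Dmitri ends → Dmitri and Declan overlap.
Yusuf starts after Dmitri ends, so Dmitri has no further overlaps.
Ingrid starts before Jonas ends → Jonas and Ingrid overlap.
Declan starts exactly when Jonas ends (back-to-back, no overlap), so Jonas has no further overlaps.
Declan starts before Ingrid ends → Ingrid and Declan overlap.
Yusuf starts after Ingrid ends, so Ingrid has no further overlaps.
Yusuf starts after Declan ends, so Declan has no further overlaps.
Hannah starts exactly when Yusuf ends (back-to-back, no overlap), so Yusuf has no further overlaps.
Marcus starts before Hannah ends → Hannah and Marcus overlap.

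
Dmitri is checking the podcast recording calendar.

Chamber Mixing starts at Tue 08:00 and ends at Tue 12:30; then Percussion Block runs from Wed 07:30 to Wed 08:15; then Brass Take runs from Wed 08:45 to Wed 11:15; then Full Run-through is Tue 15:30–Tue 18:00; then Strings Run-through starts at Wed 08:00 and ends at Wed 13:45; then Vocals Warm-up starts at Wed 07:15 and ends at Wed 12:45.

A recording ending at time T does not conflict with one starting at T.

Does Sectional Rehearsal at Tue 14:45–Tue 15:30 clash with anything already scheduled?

No — it doesn't clash with anything

Chamber Mixing: ends Tue 12:30 at or before Sectional Rehearsal starts Tue 14:45 → clear.
Full Run-through: starts Tue 15:30 at or after Sectional Rehearsal ends Tue 15:30 → clear.
Vocals Warm-up: starts Wed 07:15 at or after Sectional Rehearsal ends Tue 15:30 → clear.
Percussion Block: starts Wed 07:30 at or after Sectional Rehearsal ends Tue 15:30 → clear.
Strings Run-through: starts Wed 08:00 at or after Sectional Rehearsal ends Tue 15:30 → clear.
Brass Take: starts Wed 08:45 at or after Sectional Rehearsal ends Tue 15:30 → clear.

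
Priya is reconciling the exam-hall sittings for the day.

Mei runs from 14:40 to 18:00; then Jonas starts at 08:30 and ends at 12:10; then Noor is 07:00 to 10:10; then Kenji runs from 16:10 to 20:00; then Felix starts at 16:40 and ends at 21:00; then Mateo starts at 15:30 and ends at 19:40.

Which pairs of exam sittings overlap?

Two intervals overlap when each starts before the other ends.
Sorted by start: Noor, Jonas, Mei, Mateo, Kenji, Felix.
Jonas starts before Noor ends → Noor and Jonas overlap.
Mei starts after Noor ends — done with Noor.
Mei starts after Jonas ends — done with Jonas.
Mateo starts before Mei ends → Mei and Mateo overlap.
Kenji starts before Mei ends → Mei and Kenji overlap.
Felix starts before Mei ends → Mei and Felix overlap.
Kenji starts before Mateo ends → Mateo and Kenji overlap.
Felix starts before Mateo ends → Mateo and Felix overlap.
Felix starts before Kenji ends → Kenji and Felix overlap.

Felix & Kenji, Felix & Mateo, Felix & Mei, Jonas & Noor, Kenji & Mateo, Kenji & Mei, Mateo & Mei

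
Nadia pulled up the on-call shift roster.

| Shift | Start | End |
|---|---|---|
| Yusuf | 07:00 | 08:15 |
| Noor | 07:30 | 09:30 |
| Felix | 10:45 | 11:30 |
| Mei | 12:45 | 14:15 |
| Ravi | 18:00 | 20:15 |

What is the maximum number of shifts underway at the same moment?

Walk through starts and ends in time order (an end at T is processed before a start at T):
07:00 start Yusuf → 1
07:30 start Noor → 2
08:15 end Yusuf → 1
09:30 end Noor → 0
10:45 start Felix → 1
11:30 end Felix → 0
12:45 start Mei → 1
14:15 end Mei → 0
18:00 start Ravi → 1
20:15 end Ravi → 0
Peak is 2, at 07:30 (Noor, Yusuf).

2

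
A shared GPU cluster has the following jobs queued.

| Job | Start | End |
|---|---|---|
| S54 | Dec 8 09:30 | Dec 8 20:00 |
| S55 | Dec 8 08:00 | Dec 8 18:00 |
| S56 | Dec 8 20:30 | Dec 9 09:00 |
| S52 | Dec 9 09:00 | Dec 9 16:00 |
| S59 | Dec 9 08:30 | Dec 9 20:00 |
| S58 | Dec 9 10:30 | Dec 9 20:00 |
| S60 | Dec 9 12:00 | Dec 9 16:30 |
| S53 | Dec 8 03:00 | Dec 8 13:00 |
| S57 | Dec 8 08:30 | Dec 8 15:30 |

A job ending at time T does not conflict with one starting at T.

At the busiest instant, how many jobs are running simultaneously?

4

Sweep the timeline, counting +1 at each start and −1 at each end (ends before starts at a tie):
Dec 8 03:00 start S53 → 1
Dec 8 08:00 start S55 → 2
Dec 8 08:30 start S57 → 3
Dec 8 09:30 start S54 → 4
Dec 8 13:00 end S53 → 3
Dec 8 15:30 end S57 → 2
Dec 8 18:00 end S55 → 1
Dec 8 20:00 end S54 → 0
Dec 8 20:30 start S56 → 1
Dec 9 08:30 start S59 → 2
Dec 9 09:00 end S56 → 1
Dec 9 09:00 start S52 → 2
Dec 9 10:30 start S58 → 3
Dec 9 12:00 start S60 → 4
Dec 9 16:00 end S52 → 3
Dec 9 16:30 end S60 → 2
Dec 9 20:00 end S58 → 1
Dec 9 20:00 end S59 → 0
Peak is 4, at Dec 8 09:30 (S53, S54, S55, S57).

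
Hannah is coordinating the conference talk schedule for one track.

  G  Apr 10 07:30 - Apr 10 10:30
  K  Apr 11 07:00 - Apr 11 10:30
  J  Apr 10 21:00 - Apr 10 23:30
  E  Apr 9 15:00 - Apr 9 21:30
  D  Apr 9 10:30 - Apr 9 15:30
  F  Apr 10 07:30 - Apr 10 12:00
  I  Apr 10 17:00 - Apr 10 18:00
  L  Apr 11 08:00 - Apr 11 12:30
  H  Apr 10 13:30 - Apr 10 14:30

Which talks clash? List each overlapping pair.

D & E, F & G, K & L

Sorted by start: D, E, F, G, H, I, J, K, L.
E starts before D ends → D and E overlap.
F starts after D ends; D is clear from here.
F starts after E ends; E is clear from here.
G starts before F ends → F and G overlap.
H starts after F ends; F is clear from here.
H starts after G ends; G is clear from here.
I starts after H ends; H is clear from here.
J starts after I ends; I is clear from here.
K starts after J ends; J is clear from here.
L starts before K ends → K and L overlap.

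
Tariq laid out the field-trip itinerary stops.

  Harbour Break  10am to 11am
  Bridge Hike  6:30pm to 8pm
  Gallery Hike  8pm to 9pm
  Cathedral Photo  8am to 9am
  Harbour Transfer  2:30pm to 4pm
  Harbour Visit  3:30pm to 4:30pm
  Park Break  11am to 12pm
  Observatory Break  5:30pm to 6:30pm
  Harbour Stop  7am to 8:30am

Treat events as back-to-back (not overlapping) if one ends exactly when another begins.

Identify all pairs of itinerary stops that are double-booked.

Cathedral Photo & Harbour Stop, Harbour Transfer & Harbour Visit

Sorted by start: Harbour Stop, Cathedral Photo, Harbour Break, Park Break, Harbour Transfer, Harbour Visit, Observatory Break, Bridge Hike, Gallery Hike.
Cathedral Photo starts before Harbour Stop ends → Harbour Stop and Cathedral Photo overlap.
Harbour Break starts after Harbour Stop ends — done with Harbour Stop.
Harbour Break starts after Cathedral Photo ends — done with Cathedral Photo.
Park Break starts exactly when Harbour Break ends (back-to-back, no overlap) — done with Harbour Break.
Harbour Transfer starts after Park Break ends — done with Park Break.
Harbour Visit starts before Harbour Transfer ends → Harbour Transfer and Harbour Visit overlap.
Observatory Break starts after Harbour Transfer ends — done with Harbour Transfer.
Observatory Break starts after Harbour Visit ends — done with Harbour Visit.
Bridge Hike starts exactly when Observatory Break ends (back-to-back, no overlap) — done with Observatory Break.
Gallery Hike starts exactly when Bridge Hike ends (back-to-back, no overlap).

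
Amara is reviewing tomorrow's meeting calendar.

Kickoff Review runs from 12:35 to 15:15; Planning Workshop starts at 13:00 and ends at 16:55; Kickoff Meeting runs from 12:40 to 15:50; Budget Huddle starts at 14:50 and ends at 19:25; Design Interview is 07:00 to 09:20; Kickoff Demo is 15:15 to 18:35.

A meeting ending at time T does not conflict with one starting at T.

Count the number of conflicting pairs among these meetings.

9

Sorted by start: Design Interview, Kickoff Review, Kickoff Meeting, Planning Workshop, Budget Huddle, Kickoff Demo.
Kickoff Review starts after Design Interview ends, so nothing later overlaps Design Interview either.
Kickoff Meeting starts before Kickoff Review ends → Kickoff Review and Kickoff Meeting overlap.
Planning Workshop starts before Kickoff Review ends → Kickoff Review and Planning Workshop overlap.
Budget Huddle starts before Kickoff Review ends → Kickoff Review and Budget Huddle overlap.
Kickoff Demo starts exactly when Kickoff Review ends (back-to-back, no overlap).
Planning Workshop starts before Kickoff Meeting ends → Kickoff Meeting and Planning Workshop overlap.
Budget Huddle starts before Kickoff Meeting ends → Kickoff Meeting and Budget Huddle overlap.
Kickoff Demo starts before Kickoff Meeting ends → Kickoff Meeting and Kickoff Demo overlap.
Budget Huddle starts before Planning Workshop ends → Planning Workshop and Budget Huddle overlap.
Kickoff Demo starts before Planning Workshop ends → Planning Workshop and Kickoff Demo overlap.
Kickoff Demo starts before Budget Huddle ends → Budget Huddle and Kickoff Demo overlap.
Overlapping pairs: Budget Huddle & Kickoff Demo, Budget Huddle & Kickoff Meeting, Budget Huddle & Kickoff Review, Budget Huddle & Planning Workshop, Kickoff Demo & Kickoff Meeting, Kickoff Demo & Planning Workshop, Kickoff Meeting & Kickoff Review, Kickoff Meeting & Planning Workshop, Kickoff Review & Planning Workshop — 9 in total.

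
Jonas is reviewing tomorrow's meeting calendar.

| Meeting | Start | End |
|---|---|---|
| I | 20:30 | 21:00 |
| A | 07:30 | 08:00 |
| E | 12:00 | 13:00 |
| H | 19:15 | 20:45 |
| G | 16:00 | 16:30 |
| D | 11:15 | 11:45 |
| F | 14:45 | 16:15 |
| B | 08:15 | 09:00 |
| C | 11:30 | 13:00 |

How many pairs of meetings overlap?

4

Sorted by start: A, B, D, C, E, F, G, H, I.
B starts after A ends, so A has no further overlaps.
D starts after B ends, so B has no further overlaps.
C starts before D ends → D and C overlap.
E starts after D ends, so D has no further overlaps.
E starts before C ends → C and E overlap.
F starts after C ends, so C has no further overlaps.
F starts after E ends, so E has no further overlaps.
G starts before F ends → F and G overlap.
H starts after F ends, so F has no further overlaps.
H starts after G ends, so G has no further overlaps.
I starts before H ends → H and I overlap.
Overlapping pairs: C & D, C & E, F & G, H & I — 4 in total.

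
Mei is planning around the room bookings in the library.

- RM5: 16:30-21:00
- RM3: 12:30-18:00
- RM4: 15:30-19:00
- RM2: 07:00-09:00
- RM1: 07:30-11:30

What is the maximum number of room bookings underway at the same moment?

Sort all start/end points and keep a running count:
07:00 start RM2 → 1
07:30 start RM1 → 2
09:00 end RM2 → 1
11:30 end RM1 → 0
12:30 start RM3 → 1
15:30 start RM4 → 2
16:30 start RM5 → 3
18:00 end RM3 → 2
19:00 end RM4 → 1
21:00 end RM5 → 0
Peak is 3, at 16:30 (RM3, RM4, RM5).

3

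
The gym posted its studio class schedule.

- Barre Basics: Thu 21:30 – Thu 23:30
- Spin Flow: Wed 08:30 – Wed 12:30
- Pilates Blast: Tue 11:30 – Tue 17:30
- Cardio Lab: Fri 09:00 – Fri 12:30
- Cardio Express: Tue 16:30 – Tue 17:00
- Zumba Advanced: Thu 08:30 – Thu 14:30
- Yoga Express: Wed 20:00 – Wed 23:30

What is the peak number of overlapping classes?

Sweep the timeline, counting +1 at each start and −1 at each end (ends before starts at a tie):
Tue 11:30 start Pilates Blast → 1
Tue 16:30 start Cardio Express → 2
Tue 17:00 end Cardio Express → 1
Tue 17:30 end Pilates Blast → 0
Wed 08:30 start Spin Flow → 1
Wed 12:30 end Spin Flow → 0
Wed 20:00 start Yoga Express → 1
Wed 23:30 end Yoga Express → 0
Thu 08:30 start Zumba Advanced → 1
Thu 14:30 end Zumba Advanced → 0
Thu 21:30 start Barre Basics → 1
Thu 23:30 end Barre Basics → 0
Fri 09:00 start Cardio Lab → 1
Fri 12:30 end Cardio Lab → 0
Peak is 2, at Tue 16:30 (Cardio Express, Pilates Blast).

2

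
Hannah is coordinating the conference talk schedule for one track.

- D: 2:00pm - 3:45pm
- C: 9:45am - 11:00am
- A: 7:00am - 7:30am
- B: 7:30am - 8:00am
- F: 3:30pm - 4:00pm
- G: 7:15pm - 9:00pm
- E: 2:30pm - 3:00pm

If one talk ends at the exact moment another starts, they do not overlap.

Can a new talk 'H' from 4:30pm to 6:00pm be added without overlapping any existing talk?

Yes — the slot is free

A: ends 7:30am at or before H starts 4:30pm → clear.
B: ends 8:00am at or before H starts 4:30pm → clear.
C: ends 11:00am at or before H starts 4:30pm → clear.
D: ends 3:45pm at or before H starts 4:30pm → clear.
E: ends 3:00pm at or before H starts 4:30pm → clear.
F: ends 4:00pm at or before H starts 4:30pm → clear.
G: starts 7:15pm at or after H ends 6:00pm → clear.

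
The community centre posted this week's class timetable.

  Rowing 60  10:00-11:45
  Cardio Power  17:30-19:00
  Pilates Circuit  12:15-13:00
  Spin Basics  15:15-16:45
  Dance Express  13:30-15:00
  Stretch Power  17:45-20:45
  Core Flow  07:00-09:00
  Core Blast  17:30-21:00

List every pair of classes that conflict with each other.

Cardio Power & Core Blast, Cardio Power & Stretch Power, Core Blast & Stretch Power

Sorted by start: Core Flow, Rowing 60, Pilates Circuit, Dance Express, Spin Basics, Cardio Power, Core Blast, Stretch Power.
Rowing 60 starts after Core Flow ends; Core Flow is clear from here.
Pilates Circuit starts after Rowing 60 ends; Rowing 60 is clear from here.
Dance Express starts after Pilates Circuit ends; Pilates Circuit is clear from here.
Spin Basics starts after Dance Express ends; Dance Express is clear from here.
Cardio Power starts after Spin Basics ends; Spin Basics is clear from here.
Core Blast starts before Cardio Power ends → Cardio Power and Core Blast overlap.
Stretch Power starts before Cardio Power ends → Cardio Power and Stretch Power overlap.
Stretch Power starts before Core Blast ends → Core Blast and Stretch Power overlap.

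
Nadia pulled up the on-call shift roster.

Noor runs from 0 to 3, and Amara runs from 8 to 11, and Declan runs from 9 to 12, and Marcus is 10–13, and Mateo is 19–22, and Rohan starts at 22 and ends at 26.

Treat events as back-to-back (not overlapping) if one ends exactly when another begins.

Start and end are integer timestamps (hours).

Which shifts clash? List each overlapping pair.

Check each pair: they overlap iff neither finishes before the other starts.
Sorted by start: Noor, Amara, Declan, Marcus, Mateo, Rohan.
Amara starts after Noor ends, so nothing later overlaps Noor either.
Declan starts before Amara ends → Amara and Declan overlap.
Marcus starts before Amara ends → Amara and Marcus overlap.
Mateo starts after Amara ends, so nothing later overlaps Amara either.
Marcus starts before Declan ends → Declan and Marcus overlap.
Mateo starts after Declan ends, so nothing later overlaps Declan either.
Mateo starts after Marcus ends, so nothing later overlaps Marcus either.
Rohan starts exactly when Mateo ends (back-to-back, no overlap).

Amara & Declan, Amara & Marcus, Declan & Marcus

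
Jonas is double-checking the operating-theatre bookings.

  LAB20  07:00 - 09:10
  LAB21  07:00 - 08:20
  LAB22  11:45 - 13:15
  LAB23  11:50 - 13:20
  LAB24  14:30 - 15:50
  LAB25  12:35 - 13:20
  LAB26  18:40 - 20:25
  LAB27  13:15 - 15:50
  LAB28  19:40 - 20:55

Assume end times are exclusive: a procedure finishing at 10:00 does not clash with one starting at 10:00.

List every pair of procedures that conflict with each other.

LAB20 & LAB21, LAB22 & LAB23, LAB22 & LAB25, LAB23 & LAB25, LAB23 & LAB27, LAB24 & LAB27, LAB25 & LAB27, LAB26 & LAB28

Sorted by start: LAB20, LAB21, LAB22, LAB23, LAB25, LAB27, LAB24, LAB26, LAB28.
LAB21 starts before LAB20 ends → LAB20 and LAB21 overlap.
LAB22 starts after LAB20 ends; LAB20 is clear from here.
LAB22 starts after LAB21 ends; LAB21 is clear from here.
LAB23 starts before LAB22 ends → LAB22 and LAB23 overlap.
LAB25 starts before LAB22 ends → LAB22 and LAB25 overlap.
LAB27 starts exactly when LAB22 ends (back-to-back, no overlap); LAB22 is clear from here.
LAB25 starts before LAB23 ends → LAB23 and LAB25 overlap.
LAB27 starts before LAB23 ends → LAB23 and LAB27 overlap.
LAB24 starts after LAB23 ends; LAB23 is clear from here.
LAB27 starts before LAB25 ends → LAB25 and LAB27 overlap.
LAB24 starts after LAB25 ends; LAB25 is clear from here.
LAB24 starts before LAB27 ends → LAB27 and LAB24 overlap.
LAB26 starts after LAB27 ends; LAB27 is clear from here.
LAB26 starts after LAB24 ends; LAB24 is clear from here.
LAB28 starts before LAB26 ends → LAB26 and LAB28 overlap.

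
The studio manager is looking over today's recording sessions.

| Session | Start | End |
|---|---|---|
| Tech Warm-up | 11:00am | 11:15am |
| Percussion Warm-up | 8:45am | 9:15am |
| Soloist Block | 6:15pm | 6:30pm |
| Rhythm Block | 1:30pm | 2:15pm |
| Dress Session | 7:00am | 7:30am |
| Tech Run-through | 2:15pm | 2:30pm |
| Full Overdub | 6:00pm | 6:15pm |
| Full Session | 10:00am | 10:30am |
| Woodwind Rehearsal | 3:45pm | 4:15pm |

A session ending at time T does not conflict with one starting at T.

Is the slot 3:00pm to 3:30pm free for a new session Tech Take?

Dress Session: ends 7:30am at or before Tech Take starts 3:00pm → clear.
Percussion Warm-up: ends 9:15am at or before Tech Take starts 3:00pm → clear.
Full Session: ends 10:30am at or before Tech Take starts 3:00pm → clear.
Tech Warm-up: ends 11:15am at or before Tech Take starts 3:00pm → clear.
Rhythm Block: ends 2:15pm at or before Tech Take starts 3:00pm → clear.
Tech Run-through: ends 2:30pm at or before Tech Take starts 3:00pm → clear.
Woodwind Rehearsal: starts 3:45pm at or after Tech Take ends 3:30pm → clear.
Full Overdub: starts 6:00pm at or after Tech Take ends 3:30pm → clear.
Soloist Block: starts 6:15pm at or after Tech Take ends 3:30pm → clear.

Yes — the slot is free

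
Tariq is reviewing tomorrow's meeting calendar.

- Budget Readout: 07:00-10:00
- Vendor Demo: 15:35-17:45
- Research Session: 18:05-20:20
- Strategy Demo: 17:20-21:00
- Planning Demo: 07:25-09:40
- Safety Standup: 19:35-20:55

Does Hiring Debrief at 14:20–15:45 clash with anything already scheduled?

Yes — it overlaps Vendor Demo

Budget Readout: ends 10:00 at or before Hiring Debrief starts 14:20 → clear.
Planning Demo: ends 09:40 at or before Hiring Debrief starts 14:20 → clear.
Vendor Demo: starts 15:35 before Hiring Debrief ends 15:45, and ends 17:45 after Hiring Debrief starts 14:20 → overlap.
Strategy Demo: starts 17:20 at or after Hiring Debrief ends 15:45 → clear.
Research Session: starts 18:05 at or after Hiring Debrief ends 15:45 → clear.
Safety Standup: starts 19:35 at or after Hiring Debrief ends 15:45 → clear.
Hiring Debrief overlaps Vendor Demo.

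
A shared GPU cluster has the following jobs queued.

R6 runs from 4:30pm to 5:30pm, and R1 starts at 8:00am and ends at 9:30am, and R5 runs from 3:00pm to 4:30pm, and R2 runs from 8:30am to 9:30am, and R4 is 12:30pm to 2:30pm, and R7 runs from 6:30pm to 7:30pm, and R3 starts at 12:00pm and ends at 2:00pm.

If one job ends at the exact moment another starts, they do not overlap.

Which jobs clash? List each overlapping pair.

R1 & R2, R3 & R4

Sorted by start: R1, R2, R3, R4, R5, R6, R7.
R2 starts before R1 ends → R1 and R2 overlap.
R3 starts after R1 ends, so nothing later overlaps R1 either.
R3 starts after R2 ends, so nothing later overlaps R2 either.
R4 starts before R3 ends → R3 and R4 overlap.
R5 starts after R3 ends, so nothing later overlaps R3 either.
R5 starts after R4 ends, so nothing later overlaps R4 either.
R6 starts exactly when R5 ends (back-to-back, no overlap), so nothing later overlaps R5 either.
R7 starts after R6 ends.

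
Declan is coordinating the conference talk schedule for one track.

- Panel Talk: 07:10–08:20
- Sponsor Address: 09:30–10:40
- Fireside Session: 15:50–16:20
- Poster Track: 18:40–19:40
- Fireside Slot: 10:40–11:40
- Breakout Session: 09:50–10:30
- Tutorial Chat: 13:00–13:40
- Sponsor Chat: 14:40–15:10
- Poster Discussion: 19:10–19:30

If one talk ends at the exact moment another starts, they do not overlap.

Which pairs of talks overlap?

Sorted by start: Panel Talk, Sponsor Address, Breakout Session, Fireside Slot, Tutorial Chat, Sponsor Chat, Fireside Session, Poster Track, Poster Discussion.
Sponsor Address starts after Panel Talk ends; Panel Talk is clear from here.
Breakout Session starts before Sponsor Address ends → Sponsor Address and Breakout Session overlap.
Fireside Slot starts exactly when Sponsor Address ends (back-to-back, no overlap); Sponsor Address is clear from here.
Fireside Slot starts after Breakout Session ends; Breakout Session is clear from here.
Tutorial Chat starts after Fireside Slot ends; Fireside Slot is clear from here.
Sponsor Chat starts after Tutorial Chat ends; Tutorial Chat is clear from here.
Fireside Session starts after Sponsor Chat ends; Sponsor Chat is clear from here.
Poster Track starts after Fireside Session ends; Fireside Session is clear from here.
Poster Discussion starts before Poster Track ends → Poster Track and Poster Discussion overlap.

Breakout Session & Sponsor Address, Poster Discussion & Poster Track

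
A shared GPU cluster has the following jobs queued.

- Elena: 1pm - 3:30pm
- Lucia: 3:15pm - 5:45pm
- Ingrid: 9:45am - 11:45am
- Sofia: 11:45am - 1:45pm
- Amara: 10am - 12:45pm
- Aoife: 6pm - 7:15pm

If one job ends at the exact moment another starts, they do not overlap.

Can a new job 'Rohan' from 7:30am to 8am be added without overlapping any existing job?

Ingrid: starts 9:45am at or after Rohan ends 8am → clear.
Amara: starts 10am at or after Rohan ends 8am → clear.
Sofia: starts 11:45am at or after Rohan ends 8am → clear.
Elena: starts 1pm at or after Rohan ends 8am → clear.
Lucia: starts 3:15pm at or after Rohan ends 8am → clear.
Aoife: starts 6pm at or after Rohan ends 8am → clear.

Yes — the slot is free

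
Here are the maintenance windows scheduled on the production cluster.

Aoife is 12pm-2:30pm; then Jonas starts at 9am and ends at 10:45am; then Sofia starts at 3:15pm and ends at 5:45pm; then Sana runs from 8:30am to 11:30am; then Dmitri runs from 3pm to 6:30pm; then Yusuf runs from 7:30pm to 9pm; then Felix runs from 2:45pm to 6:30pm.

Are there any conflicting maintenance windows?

Yes

Sorted by start: Sana, Jonas, Aoife, Felix, Dmitri, Sofia, Yusuf.
Jonas starts before Sana ends → Sana and Jonas overlap.
That's a conflict, so the schedule is not conflict-free.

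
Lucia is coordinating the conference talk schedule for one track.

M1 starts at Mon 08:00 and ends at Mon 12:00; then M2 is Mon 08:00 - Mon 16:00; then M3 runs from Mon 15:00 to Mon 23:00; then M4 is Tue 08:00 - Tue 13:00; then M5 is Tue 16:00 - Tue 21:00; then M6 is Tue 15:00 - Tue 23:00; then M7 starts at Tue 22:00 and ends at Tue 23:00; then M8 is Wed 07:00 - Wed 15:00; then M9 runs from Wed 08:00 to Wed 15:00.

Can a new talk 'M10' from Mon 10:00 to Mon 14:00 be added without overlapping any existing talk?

M1: starts Mon 08:00 before M10 ends Mon 14:00, and ends Mon 12:00 after M10 starts Mon 10:00 → overlap.
M2: starts Mon 08:00 before M10 ends Mon 14:00, and ends Mon 16:00 after M10 starts Mon 10:00 → overlap.
M3: starts Mon 15:00 at or after M10 ends Mon 14:00 → clear.
M4: starts Tue 08:00 at or after M10 ends Mon 14:00 → clear.
M6: starts Tue 15:00 at or after M10 ends Mon 14:00 → clear.
M5: starts Tue 16:00 at or after M10 ends Mon 14:00 → clear.
M7: starts Tue 22:00 at or after M10 ends Mon 14:00 → clear.
M8: starts Wed 07:00 at or after M10 ends Mon 14:00 → clear.
M9: starts Wed 08:00 at or after M10 ends Mon 14:00 → clear.
M10 overlaps M1, M2.

No — it overlaps M1, M2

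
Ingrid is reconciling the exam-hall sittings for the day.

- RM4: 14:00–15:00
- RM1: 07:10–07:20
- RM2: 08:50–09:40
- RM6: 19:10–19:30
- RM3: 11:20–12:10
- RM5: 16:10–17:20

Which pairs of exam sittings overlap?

no conflicts

Sorted by start: RM1, RM2, RM3, RM4, RM5, RM6.
RM2 starts after RM1 ends, so nothing later overlaps RM1 either.
RM3 starts after RM2 ends, so nothing later overlaps RM2 either.
RM4 starts after RM3 ends, so nothing later overlaps RM3 either.
RM5 starts after RM4 ends, so nothing later overlaps RM4 either.
RM6 starts after RM5 ends.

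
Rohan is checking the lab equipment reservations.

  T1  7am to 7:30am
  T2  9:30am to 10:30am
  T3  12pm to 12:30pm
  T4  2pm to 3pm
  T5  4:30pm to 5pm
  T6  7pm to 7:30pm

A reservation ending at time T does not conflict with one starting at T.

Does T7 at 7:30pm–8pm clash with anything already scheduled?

No — it doesn't clash with anything

T1: ends 7:30am at or before T7 starts 7:30pm → clear.
T2: ends 10:30am at or before T7 starts 7:30pm → clear.
T3: ends 12:30pm at or before T7 starts 7:30pm → clear.
T4: ends 3pm at or before T7 starts 7:30pm → clear.
T5: ends 5pm at or before T7 starts 7:30pm → clear.
T6: ends 7:30pm at or before T7 starts 7:30pm → clear.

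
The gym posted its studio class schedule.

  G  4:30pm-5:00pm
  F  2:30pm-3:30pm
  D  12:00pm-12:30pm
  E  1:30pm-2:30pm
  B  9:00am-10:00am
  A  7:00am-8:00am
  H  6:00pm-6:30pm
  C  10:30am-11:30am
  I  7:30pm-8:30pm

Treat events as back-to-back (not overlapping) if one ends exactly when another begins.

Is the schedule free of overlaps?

Yes

Sorted by start: A, B, C, D, E, F, G, H, I.
B starts after A ends, so A has no further overlaps.
C starts after B ends, so B has no further overlaps.
D starts after C ends, so C has no further overlaps.
E starts after D ends, so D has no further overlaps.
F starts exactly when E ends (back-to-back, no overlap), so E has no further overlaps.
G starts after F ends, so F has no further overlaps.
H starts after G ends, so G has no further overlaps.
I starts after H ends.
Every pair is clear; the schedule has no overlaps.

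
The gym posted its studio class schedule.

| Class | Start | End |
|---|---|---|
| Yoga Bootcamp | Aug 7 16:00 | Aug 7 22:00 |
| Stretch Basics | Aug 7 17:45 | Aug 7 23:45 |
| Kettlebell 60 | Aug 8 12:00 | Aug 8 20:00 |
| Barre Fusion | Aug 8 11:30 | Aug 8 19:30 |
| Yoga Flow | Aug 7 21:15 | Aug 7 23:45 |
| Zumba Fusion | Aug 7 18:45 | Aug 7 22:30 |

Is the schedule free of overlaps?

No

Sorted by start: Yoga Bootcamp, Stretch Basics, Zumba Fusion, Yoga Flow, Barre Fusion, Kettlebell 60.
Stretch Basics starts before Yoga Bootcamp ends → Yoga Bootcamp and Stretch Basics overlap.
That's a conflict, so the schedule is not conflict-free.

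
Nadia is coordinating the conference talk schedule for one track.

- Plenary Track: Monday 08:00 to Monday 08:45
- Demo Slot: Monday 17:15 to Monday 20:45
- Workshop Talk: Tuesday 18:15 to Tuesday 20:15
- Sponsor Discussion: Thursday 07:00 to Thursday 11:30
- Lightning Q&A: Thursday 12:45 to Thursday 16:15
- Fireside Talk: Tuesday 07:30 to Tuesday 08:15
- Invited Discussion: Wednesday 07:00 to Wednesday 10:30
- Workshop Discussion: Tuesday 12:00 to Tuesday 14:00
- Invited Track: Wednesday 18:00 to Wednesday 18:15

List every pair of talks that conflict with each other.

Two intervals overlap when each starts before the other ends.
Sorted by start: Plenary Track, Demo Slot, Fireside Talk, Workshop Discussion, Workshop Talk, Invited Discussion, Invited Track, Sponsor Discussion, Lightning Q&A.
Demo Slot starts after Plenary Track ends, so Plenary Track has no further overlaps.
Fireside Talk starts after Demo Slot ends, so Demo Slot has no further overlaps.
Workshop Discussion starts after Fireside Talk ends, so Fireside Talk has no further overlaps.
Workshop Talk starts after Workshop Discussion ends, so Workshop Discussion has no further overlaps.
Invited Discussion starts after Workshop Talk ends, so Workshop Talk has no further overlaps.
Invited Track starts after Invited Discussion ends, so Invited Discussion has no further overlaps.
Sponsor Discussion starts after Invited Track ends, so Invited Track has no further overlaps.
Lightning Q&A starts after Sponsor Discussion ends.

no overlapping pairs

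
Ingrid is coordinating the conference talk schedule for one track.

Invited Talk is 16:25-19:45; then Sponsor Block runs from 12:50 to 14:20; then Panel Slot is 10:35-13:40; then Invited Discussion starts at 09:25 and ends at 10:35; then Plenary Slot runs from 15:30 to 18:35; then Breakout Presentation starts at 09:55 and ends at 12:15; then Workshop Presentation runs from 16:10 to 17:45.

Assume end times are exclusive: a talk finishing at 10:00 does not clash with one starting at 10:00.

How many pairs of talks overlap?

6

Sorted by start: Invited Discussion, Breakout Presentation, Panel Slot, Sponsor Block, Plenary Slot, Workshop Presentation, Invited Talk.
Breakout Presentation starts before Invited Discussion ends → Invited Discussion and Breakout Presentation overlap.
Panel Slot starts exactly when Invited Discussion ends (back-to-back, no overlap), so nothing later overlaps Invited Discussion either.
Panel Slot starts before Breakout Presentation ends → Breakout Presentation and Panel Slot overlap.
Sponsor Block starts after Breakout Presentation ends, so nothing later overlaps Breakout Presentation either.
Sponsor Block starts before Panel Slot ends → Panel Slot and Sponsor Block overlap.
Plenary Slot starts after Panel Slot ends, so nothing later overlaps Panel Slot either.
Plenary Slot starts after Sponsor Block ends, so nothing later overlaps Sponsor Block either.
Workshop Presentation starts before Plenary Slot ends → Plenary Slot and Workshop Presentation overlap.
Invited Talk starts before Plenary Slot ends → Plenary Slot and Invited Talk overlap.
Invited Talk starts before Workshop Presentation ends → Workshop Presentation and Invited Talk overlap.
Overlapping pairs: Breakout Presentation & Invited Discussion, Breakout Presentation & Panel Slot, Invited Talk & Plenary Slot, Invited Talk & Workshop Presentation, Panel Slot & Sponsor Block, Plenary Slot & Workshop Presentation — 6 in total.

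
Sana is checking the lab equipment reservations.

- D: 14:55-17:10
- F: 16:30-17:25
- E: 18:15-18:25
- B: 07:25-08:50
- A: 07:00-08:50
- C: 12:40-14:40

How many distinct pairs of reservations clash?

2

Sorted by start: A, B, C, D, F, E.
B starts before A ends → A and B overlap.
C starts after A ends, so A has no further overlaps.
C starts after B ends, so B has no further overlaps.
D starts after C ends, so C has no further overlaps.
F starts before D ends → D and F overlap.
E starts after D ends.
E starts after F ends.
Overlapping pairs: A & B, D & F — 2 in total.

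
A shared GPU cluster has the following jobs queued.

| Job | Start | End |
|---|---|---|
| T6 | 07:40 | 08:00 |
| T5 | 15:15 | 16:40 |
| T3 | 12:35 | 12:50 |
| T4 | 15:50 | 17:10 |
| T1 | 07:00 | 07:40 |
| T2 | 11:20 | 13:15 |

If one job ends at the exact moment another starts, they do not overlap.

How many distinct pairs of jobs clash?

2

Sorted by start: T1, T6, T2, T3, T5, T4.
T6 starts exactly when T1 ends (back-to-back, no overlap), so T1 has no further overlaps.
T2 starts after T6 ends, so T6 has no further overlaps.
T3 starts before T2 ends → T2 and T3 overlap.
T5 starts after T2 ends, so T2 has no further overlaps.
T5 starts after T3 ends, so T3 has no further overlaps.
T4 starts before T5 ends → T5 and T4 overlap.
Overlapping pairs: T2 & T3, T4 & T5 — 2 in total.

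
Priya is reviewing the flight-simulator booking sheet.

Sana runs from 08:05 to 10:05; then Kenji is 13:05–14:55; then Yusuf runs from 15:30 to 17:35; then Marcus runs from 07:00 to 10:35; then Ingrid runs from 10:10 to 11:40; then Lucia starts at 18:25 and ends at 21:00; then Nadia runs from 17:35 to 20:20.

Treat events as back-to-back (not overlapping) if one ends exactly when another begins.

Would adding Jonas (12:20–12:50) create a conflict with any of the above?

Marcus: ends 10:35 at or before Jonas starts 12:20 → clear.
Sana: ends 10:05 at or before Jonas starts 12:20 → clear.
Ingrid: ends 11:40 at or before Jonas starts 12:20 → clear.
Kenji: starts 13:05 at or after Jonas ends 12:50 → clear.
Yusuf: starts 15:30 at or after Jonas ends 12:50 → clear.
Nadia: starts 17:35 at or after Jonas ends 12:50 → clear.
Lucia: starts 18:25 at or after Jonas ends 12:50 → clear.

No — it doesn't clash with anything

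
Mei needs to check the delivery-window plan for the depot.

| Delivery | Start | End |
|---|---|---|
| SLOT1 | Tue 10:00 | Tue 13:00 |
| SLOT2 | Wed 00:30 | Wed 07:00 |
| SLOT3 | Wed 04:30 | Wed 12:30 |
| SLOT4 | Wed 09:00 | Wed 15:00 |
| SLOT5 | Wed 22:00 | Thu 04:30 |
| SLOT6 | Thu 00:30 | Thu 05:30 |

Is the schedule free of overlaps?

Check each pair: they overlap iff neither finishes before the other starts.
Sorted by start: SLOT1, SLOT2, SLOT3, SLOT4, SLOT5, SLOT6.
SLOT2 starts after SLOT1 ends, so SLOT1 has no further overlaps.
SLOT3 starts before SLOT2 ends → SLOT2 and SLOT3 overlap.
That's a conflict, so the schedule is not conflict-free.

No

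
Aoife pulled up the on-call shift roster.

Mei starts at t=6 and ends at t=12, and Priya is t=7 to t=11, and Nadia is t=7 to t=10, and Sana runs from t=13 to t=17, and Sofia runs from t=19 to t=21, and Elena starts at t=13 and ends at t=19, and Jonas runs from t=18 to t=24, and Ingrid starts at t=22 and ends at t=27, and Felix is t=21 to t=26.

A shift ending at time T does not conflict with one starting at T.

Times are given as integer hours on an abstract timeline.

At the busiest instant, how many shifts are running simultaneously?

Sort all start/end points and keep a running count:
t=6 start Mei → 1
t=7 start Nadia → 2
t=7 start Priya → 3
t=10 end Nadia → 2
t=11 end Priya → 1
t=12 end Mei → 0
t=13 start Elena → 1
t=13 start Sana → 2
t=17 end Sana → 1
t=18 start Jonas → 2
t=19 end Elena → 1
t=19 start Sofia → 2
t=21 end Sofia → 1
t=21 start Felix → 2
t=22 start Ingrid → 3
t=24 end Jonas → 2
t=26 end Felix → 1
t=27 end Ingrid → 0
Peak is 3, at t=7 (Mei, Nadia, Priya).

3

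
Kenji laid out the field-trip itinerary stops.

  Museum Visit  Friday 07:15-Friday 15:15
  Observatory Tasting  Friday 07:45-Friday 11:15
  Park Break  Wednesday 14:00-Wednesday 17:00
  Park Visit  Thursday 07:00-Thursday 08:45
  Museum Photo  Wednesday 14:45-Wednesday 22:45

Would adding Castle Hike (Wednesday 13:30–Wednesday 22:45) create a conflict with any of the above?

Yes — it overlaps Museum Photo, Park Break

Park Break: starts Wednesday 14:00 before Castle Hike ends Wednesday 22:45, and ends Wednesday 17:00 after Castle Hike starts Wednesday 13:30 → overlap.
Museum Photo: starts Wednesday 14:45 before Castle Hike ends Wednesday 22:45, and ends Wednesday 22:45 after Castle Hike starts Wednesday 13:30 → overlap.
Park Visit: starts Thursday 07:00 at or after Castle Hike ends Wednesday 22:45 → clear.
Museum Visit: starts Friday 07:15 at or after Castle Hike ends Wednesday 22:45 → clear.
Observatory Tasting: starts Friday 07:45 at or after Castle Hike ends Wednesday 22:45 → clear.
Castle Hike overlaps Museum Photo, Park Break.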